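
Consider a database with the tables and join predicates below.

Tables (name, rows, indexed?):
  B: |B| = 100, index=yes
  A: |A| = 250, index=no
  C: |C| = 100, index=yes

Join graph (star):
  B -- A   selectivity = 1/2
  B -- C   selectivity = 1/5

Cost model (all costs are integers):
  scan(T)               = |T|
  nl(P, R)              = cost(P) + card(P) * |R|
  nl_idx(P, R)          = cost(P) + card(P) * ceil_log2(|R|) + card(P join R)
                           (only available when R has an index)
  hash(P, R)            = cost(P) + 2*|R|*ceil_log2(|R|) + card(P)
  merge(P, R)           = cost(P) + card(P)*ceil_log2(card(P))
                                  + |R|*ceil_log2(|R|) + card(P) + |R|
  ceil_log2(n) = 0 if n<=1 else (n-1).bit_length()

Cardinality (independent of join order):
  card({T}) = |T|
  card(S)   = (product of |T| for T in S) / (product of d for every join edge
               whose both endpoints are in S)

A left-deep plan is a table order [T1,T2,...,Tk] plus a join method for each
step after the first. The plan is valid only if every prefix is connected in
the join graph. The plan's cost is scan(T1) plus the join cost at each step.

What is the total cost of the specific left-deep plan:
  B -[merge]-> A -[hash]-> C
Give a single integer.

17050

step 1: scan B: cost=100, card=100
step 2: join A via merge
    card(P join A) = 100*250/(2) = 12500
    cost = 100 + 100*7 + 250*8 + 100 + 250 = 3150
step 3: join C via hash
    card(P join C) = 12500*100/(5) = 250000
    cost = 3150 + 2*100*7 + 12500 = 17050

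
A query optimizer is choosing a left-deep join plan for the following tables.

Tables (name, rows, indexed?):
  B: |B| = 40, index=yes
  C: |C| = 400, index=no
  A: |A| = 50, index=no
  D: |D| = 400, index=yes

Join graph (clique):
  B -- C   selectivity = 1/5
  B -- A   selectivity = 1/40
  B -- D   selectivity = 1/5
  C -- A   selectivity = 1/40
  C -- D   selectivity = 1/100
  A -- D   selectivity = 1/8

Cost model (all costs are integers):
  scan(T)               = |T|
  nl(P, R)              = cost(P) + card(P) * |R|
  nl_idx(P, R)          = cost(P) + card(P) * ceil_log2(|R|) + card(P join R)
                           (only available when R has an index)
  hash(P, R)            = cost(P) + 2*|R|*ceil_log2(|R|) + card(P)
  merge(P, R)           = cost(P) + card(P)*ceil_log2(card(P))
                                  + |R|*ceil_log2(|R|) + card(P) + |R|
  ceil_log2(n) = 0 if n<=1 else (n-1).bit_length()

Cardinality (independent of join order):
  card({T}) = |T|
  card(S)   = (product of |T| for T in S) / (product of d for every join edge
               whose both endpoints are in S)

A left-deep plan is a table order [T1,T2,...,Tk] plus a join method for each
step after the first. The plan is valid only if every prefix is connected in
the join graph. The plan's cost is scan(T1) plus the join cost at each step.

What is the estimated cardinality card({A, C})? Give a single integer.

500

Tables in S: A(50), C(400)
Edges inside S: C-A(d=40)
numerator = 50 * 400 = 20000
denominator = 40 = 40
card(S) = 20000 / 40 = 500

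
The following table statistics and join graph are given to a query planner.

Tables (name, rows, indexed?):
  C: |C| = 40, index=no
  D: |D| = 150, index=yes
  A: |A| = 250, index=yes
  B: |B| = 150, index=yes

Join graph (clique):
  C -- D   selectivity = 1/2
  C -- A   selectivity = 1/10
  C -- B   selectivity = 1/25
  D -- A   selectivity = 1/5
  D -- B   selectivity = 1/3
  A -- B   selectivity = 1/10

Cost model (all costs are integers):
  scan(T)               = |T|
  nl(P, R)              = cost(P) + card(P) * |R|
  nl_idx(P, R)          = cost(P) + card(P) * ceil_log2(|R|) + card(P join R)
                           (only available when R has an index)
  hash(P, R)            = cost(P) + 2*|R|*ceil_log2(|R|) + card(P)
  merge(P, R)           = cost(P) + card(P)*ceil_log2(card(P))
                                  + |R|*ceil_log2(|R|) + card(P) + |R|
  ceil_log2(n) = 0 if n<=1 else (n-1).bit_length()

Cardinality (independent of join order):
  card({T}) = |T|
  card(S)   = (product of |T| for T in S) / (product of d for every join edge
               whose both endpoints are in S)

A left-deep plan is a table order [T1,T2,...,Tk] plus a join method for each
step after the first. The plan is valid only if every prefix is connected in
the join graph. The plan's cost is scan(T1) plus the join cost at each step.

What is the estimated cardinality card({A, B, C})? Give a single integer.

600

Tables in S: A(250), B(150), C(40)
Edges inside S: C-A(d=10), C-B(d=25), A-B(d=10)
numerator = 250 * 150 * 40 = 1500000
denominator = 10 * 25 * 10 = 2500
card(S) = 1500000 / 2500 = 600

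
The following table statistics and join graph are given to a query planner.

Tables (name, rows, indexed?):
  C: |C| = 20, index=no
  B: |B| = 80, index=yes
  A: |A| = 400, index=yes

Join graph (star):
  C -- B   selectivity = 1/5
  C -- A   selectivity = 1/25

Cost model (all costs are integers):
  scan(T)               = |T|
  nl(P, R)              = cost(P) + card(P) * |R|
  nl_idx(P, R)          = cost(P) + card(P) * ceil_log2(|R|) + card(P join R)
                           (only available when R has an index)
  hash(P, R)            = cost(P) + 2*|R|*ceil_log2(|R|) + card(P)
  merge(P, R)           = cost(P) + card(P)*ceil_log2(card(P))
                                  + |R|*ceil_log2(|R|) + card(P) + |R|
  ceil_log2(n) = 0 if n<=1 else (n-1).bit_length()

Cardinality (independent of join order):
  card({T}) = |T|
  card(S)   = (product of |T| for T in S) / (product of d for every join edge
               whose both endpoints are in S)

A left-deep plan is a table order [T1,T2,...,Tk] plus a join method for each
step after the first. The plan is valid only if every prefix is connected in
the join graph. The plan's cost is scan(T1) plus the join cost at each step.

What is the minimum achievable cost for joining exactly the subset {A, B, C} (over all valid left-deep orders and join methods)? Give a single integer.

1960

Selinger DP over subsets of {A,B,C}:
  {C}: scan cost=20, card=20
  {B}: scan cost=80, card=80
  {A}: scan cost=400, card=400
  {BC}: card=320; try (C,hash)→360, (B,nl_idx)→480, (B,merge)→780, (C,merge)→840, (B,hash)→1160, (B,nl)→1620 …(+1); best=360 via (C,hash)
  {AC}: card=320; try (A,nl_idx)→520, (C,hash)→1000, (A,merge)→4140, (C,merge)→4520, (A,hash)→7240, (A,nl)→8020 …(+1); best=520 via (A,nl_idx)
  {ABC}: card=5120; try (B,hash)→1960, (B,merge)→4360, (A,merge)→7560, (B,nl_idx)→7880, (A,hash)→7880, (A,nl_idx)→8360 …(+2); best=1960 via (B,hash)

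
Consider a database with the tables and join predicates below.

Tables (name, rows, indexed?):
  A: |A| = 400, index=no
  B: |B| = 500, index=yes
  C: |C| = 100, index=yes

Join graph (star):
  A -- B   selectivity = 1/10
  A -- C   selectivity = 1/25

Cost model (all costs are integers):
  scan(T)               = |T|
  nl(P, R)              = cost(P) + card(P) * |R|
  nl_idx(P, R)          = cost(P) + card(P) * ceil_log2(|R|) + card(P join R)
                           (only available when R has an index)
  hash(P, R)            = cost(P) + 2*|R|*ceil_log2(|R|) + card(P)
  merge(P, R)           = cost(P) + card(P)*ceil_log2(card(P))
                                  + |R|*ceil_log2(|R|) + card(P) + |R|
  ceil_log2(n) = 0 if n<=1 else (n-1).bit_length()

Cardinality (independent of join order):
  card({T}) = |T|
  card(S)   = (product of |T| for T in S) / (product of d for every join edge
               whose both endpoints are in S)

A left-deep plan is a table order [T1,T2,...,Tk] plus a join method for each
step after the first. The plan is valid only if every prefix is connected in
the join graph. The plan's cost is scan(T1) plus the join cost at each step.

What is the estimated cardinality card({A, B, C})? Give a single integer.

Tables in S: A(400), B(500), C(100)
Edges inside S: A-B(d=10), A-C(d=25)
numerator = 400 * 500 * 100 = 20000000
denominator = 10 * 25 = 250
card(S) = 20000000 / 250 = 80000

80000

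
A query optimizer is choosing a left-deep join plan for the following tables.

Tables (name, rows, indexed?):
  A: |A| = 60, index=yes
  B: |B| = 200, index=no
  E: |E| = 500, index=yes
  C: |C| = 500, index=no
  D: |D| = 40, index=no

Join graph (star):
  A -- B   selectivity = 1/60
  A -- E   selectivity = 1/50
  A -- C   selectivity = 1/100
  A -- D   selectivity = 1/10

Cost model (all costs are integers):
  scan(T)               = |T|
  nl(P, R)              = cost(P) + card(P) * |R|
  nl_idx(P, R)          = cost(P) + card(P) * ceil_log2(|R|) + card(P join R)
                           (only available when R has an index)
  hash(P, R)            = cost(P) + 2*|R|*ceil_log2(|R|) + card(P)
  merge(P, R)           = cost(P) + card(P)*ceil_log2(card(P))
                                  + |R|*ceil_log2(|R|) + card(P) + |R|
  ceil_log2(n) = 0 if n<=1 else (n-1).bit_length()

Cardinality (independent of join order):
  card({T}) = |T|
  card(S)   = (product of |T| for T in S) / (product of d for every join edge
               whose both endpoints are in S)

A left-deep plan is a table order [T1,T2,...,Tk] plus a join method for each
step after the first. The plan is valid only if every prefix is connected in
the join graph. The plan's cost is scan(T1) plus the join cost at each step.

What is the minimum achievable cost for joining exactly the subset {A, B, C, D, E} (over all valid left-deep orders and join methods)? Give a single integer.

Selinger DP over subsets of {A,B,C,D,E}:
  {A}: scan cost=60, card=60
  {B}: scan cost=200, card=200
  {E}: scan cost=500, card=500
  {C}: scan cost=500, card=500
  {D}: scan cost=40, card=40
  {AB}: card=200; try (A,hash)→1120, (A,nl_idx)→1600, (B,merge)→2280, (A,merge)→2420, (B,hash)→3320, (B,nl)→12060 …(+1); best=1120 via (A,hash)
  {AE}: card=600; try (E,nl_idx)→1200, (A,hash)→1720, (A,nl_idx)→4100, (E,merge)→5480, (A,merge)→5920, (E,hash)→9120 …(+2); best=1200 via (E,nl_idx)
  {AC}: card=300; try (A,hash)→1720, (A,nl_idx)→3800, (C,merge)→5480, (A,merge)→5920, (C,hash)→9120, (C,nl)→30060 …(+1); best=1720 via (A,hash)
  {AD}: card=240; try (A,nl_idx)→520, (D,hash)→600, (A,merge)→740, (D,merge)→760, (A,hash)→800, (A,nl)→2440 …(+1); best=520 via (A,nl_idx)
  {ABE}: card=2000; try (E,nl_idx)→4920, (B,hash)→5000, (E,merge)→7920, (B,merge)→9600, (E,hash)→10320, (E,nl)→101120 …(+1); best=4920 via (E,nl_idx)
  {ABC}: card=1000; try (B,hash)→5220, (B,merge)→6520, (C,merge)→7920, (C,hash)→10320, (B,nl)→61720, (C,nl)→101120; best=5220 via (B,hash)
  {ABD}: card=800; try (D,hash)→1800, (D,merge)→3200, (B,hash)→3960, (B,merge)→4480, (D,nl)→9120, (B,nl)→48520; best=1800 via (D,hash)
  {ACE}: card=3000; try (E,nl_idx)→7420, (E,merge)→9720, (C,hash)→10800, (E,hash)→11020, (C,merge)→12800, (E,nl)→151720 …(+1); best=7420 via (E,nl_idx)
  {ADE}: card=2400; try (D,hash)→2280, (E,nl_idx)→5080, (E,merge)→7680, (D,merge)→8080, (E,hash)→9760, (D,nl)→25200 …(+1); best=2280 via (D,hash)
  {ACD}: card=1200; try (D,hash)→2500, (D,merge)→5000, (C,merge)→7680, (C,hash)→9760, (D,nl)→13720, (C,nl)→120520; best=2500 via (D,hash)
  {ABCE}: card=10000; try (B,hash)→13620, (E,hash)→15220, (C,hash)→15920, (E,merge)→21220, (E,nl_idx)→24220, (C,merge)→33920 …(+4); best=13620 via (B,hash)
  {ABDE}: card=8000; try (D,hash)→7400, (B,hash)→7880, (E,hash)→11600, (E,merge)→15600, (E,nl_idx)→17000, (D,merge)→29200 …(+4); best=7400 via (D,hash)
  {ABCD}: card=4000; try (D,hash)→6700, (B,hash)→6900, (C,hash)→11600, (C,merge)→15600, (D,merge)→16500, (B,merge)→18700 …(+3); best=6700 via (D,hash)
  {ACDE}: card=12000; try (D,hash)→10900, (E,hash)→12700, (C,hash)→13680, (E,merge)→21900, (E,nl_idx)→25300, (C,merge)→38480 …(+4); best=10900 via (D,hash)
  {ABCDE}: card=40000; try (E,hash)→19700, (D,hash)→24100, (C,hash)→24400, (B,hash)→26100, (E,merge)→63700, (E,nl_idx)→82700 …(+7); best=19700 via (E,hash)

19700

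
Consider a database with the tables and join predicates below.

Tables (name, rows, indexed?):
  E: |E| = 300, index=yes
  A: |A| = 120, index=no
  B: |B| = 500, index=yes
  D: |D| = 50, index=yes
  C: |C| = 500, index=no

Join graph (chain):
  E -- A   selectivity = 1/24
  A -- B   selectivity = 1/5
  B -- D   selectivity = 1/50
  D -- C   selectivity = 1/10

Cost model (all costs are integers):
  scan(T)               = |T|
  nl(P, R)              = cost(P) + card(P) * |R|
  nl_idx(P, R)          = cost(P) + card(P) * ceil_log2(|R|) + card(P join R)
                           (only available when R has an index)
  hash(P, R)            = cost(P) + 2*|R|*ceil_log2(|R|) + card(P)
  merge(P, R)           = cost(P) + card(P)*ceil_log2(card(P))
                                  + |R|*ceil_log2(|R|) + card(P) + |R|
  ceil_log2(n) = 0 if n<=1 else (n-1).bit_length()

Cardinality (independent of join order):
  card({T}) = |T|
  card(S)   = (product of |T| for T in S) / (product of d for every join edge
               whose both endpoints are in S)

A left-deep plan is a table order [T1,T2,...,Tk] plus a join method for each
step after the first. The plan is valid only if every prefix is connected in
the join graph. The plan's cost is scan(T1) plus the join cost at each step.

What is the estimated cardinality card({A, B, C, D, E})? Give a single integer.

Tables in S: A(120), B(500), C(500), D(50), E(300)
Edges inside S: E-A(d=24), A-B(d=5), B-D(d=50), D-C(d=10)
numerator = 120 * 500 * 500 * 50 * 300 = 450000000000
denominator = 24 * 5 * 50 * 10 = 60000
card(S) = 450000000000 / 60000 = 7500000

7500000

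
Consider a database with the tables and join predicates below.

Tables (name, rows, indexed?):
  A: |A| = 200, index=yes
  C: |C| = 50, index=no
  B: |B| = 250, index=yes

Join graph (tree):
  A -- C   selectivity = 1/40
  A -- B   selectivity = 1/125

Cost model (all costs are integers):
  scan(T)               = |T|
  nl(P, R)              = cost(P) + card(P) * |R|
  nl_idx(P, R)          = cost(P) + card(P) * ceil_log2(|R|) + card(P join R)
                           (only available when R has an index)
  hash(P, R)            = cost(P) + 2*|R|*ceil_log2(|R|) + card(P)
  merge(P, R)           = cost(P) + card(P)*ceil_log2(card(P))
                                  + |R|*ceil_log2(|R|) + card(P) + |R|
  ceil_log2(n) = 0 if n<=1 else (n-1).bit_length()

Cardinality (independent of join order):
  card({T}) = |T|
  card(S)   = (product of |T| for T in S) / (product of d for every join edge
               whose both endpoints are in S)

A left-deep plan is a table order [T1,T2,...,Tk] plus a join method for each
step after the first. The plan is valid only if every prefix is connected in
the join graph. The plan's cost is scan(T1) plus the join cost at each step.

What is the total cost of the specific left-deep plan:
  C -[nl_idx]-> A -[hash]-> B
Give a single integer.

4950

step 1: scan C: cost=50, card=50
step 2: join A via nl_idx
    card(P join A) = 50*200/(40) = 250
    cost = 50 + 50*8 + 250 = 700
step 3: join B via hash
    card(P join B) = 250*250/(125) = 500
    cost = 700 + 2*250*8 + 250 = 4950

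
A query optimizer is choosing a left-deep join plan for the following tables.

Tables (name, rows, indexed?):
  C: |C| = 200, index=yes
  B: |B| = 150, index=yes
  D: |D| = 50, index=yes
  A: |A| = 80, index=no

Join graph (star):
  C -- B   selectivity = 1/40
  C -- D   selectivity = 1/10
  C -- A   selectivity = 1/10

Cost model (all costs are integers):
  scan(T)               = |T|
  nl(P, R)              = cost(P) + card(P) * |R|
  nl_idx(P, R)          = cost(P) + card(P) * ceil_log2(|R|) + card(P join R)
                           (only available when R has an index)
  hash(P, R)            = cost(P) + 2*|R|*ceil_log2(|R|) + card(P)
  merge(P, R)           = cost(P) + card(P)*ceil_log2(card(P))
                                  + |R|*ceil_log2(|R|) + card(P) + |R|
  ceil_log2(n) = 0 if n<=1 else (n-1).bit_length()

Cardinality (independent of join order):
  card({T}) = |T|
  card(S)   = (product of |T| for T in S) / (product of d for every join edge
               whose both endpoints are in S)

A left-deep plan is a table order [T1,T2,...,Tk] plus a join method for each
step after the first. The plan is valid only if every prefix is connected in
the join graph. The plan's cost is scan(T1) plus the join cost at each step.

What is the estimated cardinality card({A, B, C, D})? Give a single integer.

Tables in S: A(80), B(150), C(200), D(50)
Edges inside S: C-B(d=40), C-D(d=10), C-A(d=10)
numerator = 80 * 150 * 200 * 50 = 120000000
denominator = 40 * 10 * 10 = 4000
card(S) = 120000000 / 4000 = 30000

30000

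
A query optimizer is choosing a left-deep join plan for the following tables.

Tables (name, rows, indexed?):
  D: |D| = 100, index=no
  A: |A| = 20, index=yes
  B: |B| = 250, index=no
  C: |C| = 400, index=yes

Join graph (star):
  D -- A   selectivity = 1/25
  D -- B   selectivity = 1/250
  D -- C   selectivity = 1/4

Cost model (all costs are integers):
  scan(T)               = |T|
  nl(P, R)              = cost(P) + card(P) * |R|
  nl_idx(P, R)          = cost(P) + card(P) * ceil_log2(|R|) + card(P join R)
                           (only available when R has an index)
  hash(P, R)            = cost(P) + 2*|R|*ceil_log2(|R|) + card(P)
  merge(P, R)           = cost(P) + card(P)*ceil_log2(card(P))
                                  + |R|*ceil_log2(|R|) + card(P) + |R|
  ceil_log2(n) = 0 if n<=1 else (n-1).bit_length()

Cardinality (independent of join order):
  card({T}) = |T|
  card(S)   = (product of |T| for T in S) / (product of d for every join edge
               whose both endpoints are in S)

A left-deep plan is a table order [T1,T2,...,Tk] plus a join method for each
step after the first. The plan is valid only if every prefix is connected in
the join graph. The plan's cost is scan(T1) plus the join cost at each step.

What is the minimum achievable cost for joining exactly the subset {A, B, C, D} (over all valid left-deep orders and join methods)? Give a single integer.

Selinger DP over subsets of {A,B,C,D}:
  {D}: scan cost=100, card=100
  {A}: scan cost=20, card=20
  {B}: scan cost=250, card=250
  {C}: scan cost=400, card=400
  {AD}: card=80; try (A,hash)→400, (A,nl_idx)→680, (D,merge)→940, (A,merge)→1020, (D,hash)→1440, (D,nl)→2020 …(+1); best=400 via (A,hash)
  {BD}: card=100; try (D,hash)→1900, (B,merge)→3150, (D,merge)→3300, (B,hash)→4200, (B,nl)→25100, (D,nl)→25250; best=1900 via (D,hash)
  {CD}: card=10000; try (D,hash)→2200, (C,merge)→4900, (D,merge)→5200, (C,hash)→7400, (C,nl_idx)→11000, (C,nl)→40100 …(+1); best=2200 via (D,hash)
  {ABD}: card=80; try (A,hash)→2200, (A,nl_idx)→2480, (A,merge)→2820, (B,merge)→3290, (A,nl)→3900, (B,hash)→4480 …(+1); best=2200 via (A,hash)
  {ACD}: card=8000; try (C,merge)→5040, (C,hash)→7680, (C,nl_idx)→9120, (A,hash)→12400, (C,nl)→32400, (A,nl_idx)→60200 …(+2); best=5040 via (C,merge)
  {BCD}: card=10000; try (C,merge)→6700, (C,hash)→9200, (C,nl_idx)→12800, (B,hash)→16200, (C,nl)→41900, (B,merge)→154450 …(+1); best=6700 via (C,merge)
  {ABCD}: card=8000; try (C,merge)→6840, (C,hash)→9480, (C,nl_idx)→10920, (A,hash)→16900, (B,hash)→17040, (C,nl)→34200 …(+5); best=6840 via (C,merge)

6840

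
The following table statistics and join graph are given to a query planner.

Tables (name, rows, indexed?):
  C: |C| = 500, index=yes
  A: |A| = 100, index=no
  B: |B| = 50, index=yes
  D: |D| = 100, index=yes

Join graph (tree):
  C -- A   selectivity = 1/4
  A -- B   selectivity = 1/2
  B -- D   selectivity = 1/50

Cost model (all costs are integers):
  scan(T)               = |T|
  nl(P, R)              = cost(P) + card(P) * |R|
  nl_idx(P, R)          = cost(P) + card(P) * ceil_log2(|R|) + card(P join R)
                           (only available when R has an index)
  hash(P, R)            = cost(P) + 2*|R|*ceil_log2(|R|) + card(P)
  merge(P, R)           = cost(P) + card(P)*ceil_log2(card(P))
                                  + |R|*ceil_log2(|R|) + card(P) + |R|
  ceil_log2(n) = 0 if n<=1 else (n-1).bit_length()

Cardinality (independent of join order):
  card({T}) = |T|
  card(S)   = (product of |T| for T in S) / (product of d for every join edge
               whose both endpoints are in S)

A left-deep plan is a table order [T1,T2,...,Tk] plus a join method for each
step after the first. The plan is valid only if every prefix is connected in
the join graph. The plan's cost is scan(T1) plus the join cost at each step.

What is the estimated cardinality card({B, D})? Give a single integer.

100

Tables in S: B(50), D(100)
Edges inside S: B-D(d=50)
numerator = 50 * 100 = 5000
denominator = 50 = 50
card(S) = 5000 / 50 = 100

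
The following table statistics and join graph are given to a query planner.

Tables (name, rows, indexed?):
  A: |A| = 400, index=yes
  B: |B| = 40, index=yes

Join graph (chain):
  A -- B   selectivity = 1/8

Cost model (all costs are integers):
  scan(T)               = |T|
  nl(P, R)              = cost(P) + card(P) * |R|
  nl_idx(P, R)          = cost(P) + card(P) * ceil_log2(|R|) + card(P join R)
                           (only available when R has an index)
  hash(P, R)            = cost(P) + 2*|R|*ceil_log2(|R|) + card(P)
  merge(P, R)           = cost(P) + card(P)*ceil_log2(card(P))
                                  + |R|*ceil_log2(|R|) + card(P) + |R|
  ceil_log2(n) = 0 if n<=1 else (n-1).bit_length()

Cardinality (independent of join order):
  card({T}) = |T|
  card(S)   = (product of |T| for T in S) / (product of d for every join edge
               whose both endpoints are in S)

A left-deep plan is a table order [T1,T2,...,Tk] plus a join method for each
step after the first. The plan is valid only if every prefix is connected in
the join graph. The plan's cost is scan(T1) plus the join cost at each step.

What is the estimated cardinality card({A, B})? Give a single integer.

2000

Tables in S: A(400), B(40)
Edges inside S: A-B(d=8)
numerator = 400 * 40 = 16000
denominator = 8 = 8
card(S) = 16000 / 8 = 2000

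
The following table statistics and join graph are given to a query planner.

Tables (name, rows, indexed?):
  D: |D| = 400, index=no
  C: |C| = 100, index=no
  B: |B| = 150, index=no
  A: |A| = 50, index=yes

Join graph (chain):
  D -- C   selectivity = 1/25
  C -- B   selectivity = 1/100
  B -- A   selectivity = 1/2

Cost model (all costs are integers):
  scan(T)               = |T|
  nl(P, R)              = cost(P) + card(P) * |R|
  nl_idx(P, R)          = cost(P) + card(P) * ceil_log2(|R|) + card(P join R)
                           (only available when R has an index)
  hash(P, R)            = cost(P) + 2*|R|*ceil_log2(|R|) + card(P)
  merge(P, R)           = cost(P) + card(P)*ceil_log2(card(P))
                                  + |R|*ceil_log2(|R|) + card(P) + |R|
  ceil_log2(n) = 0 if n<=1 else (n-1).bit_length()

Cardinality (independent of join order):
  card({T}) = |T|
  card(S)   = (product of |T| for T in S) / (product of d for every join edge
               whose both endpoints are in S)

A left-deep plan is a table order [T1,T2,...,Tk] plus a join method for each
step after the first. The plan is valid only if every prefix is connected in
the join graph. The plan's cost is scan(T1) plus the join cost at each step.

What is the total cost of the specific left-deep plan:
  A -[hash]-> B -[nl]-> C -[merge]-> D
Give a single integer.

step 1: scan A: cost=50, card=50
step 2: join B via hash
    card(P join B) = 50*150/(2) = 3750
    cost = 50 + 2*150*8 + 50 = 2500
step 3: join C via nl
    card(P join C) = 3750*100/(100) = 3750
    cost = 2500 + 3750*100 = 377500
step 4: join D via merge
    card(P join D) = 3750*400/(25) = 60000
    cost = 377500 + 3750*12 + 400*9 + 3750 + 400 = 430250

430250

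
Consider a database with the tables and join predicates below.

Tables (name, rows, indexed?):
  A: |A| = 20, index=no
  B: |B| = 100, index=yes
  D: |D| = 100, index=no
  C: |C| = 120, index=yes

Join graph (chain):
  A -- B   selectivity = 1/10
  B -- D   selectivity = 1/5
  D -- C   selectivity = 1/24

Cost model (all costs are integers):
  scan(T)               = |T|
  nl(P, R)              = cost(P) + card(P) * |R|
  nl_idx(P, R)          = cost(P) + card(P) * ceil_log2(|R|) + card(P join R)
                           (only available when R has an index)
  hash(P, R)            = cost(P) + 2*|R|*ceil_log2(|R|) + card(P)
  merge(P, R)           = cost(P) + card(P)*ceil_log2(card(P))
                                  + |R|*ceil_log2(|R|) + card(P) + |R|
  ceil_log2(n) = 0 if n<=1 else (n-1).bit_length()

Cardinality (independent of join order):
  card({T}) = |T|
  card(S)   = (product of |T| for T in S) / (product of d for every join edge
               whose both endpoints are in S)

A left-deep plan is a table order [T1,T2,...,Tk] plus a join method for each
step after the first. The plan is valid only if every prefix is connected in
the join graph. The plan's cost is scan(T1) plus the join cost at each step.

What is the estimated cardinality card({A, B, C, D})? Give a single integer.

20000

Tables in S: A(20), B(100), C(120), D(100)
Edges inside S: A-B(d=10), B-D(d=5), D-C(d=24)
numerator = 20 * 100 * 120 * 100 = 24000000
denominator = 10 * 5 * 24 = 1200
card(S) = 24000000 / 1200 = 20000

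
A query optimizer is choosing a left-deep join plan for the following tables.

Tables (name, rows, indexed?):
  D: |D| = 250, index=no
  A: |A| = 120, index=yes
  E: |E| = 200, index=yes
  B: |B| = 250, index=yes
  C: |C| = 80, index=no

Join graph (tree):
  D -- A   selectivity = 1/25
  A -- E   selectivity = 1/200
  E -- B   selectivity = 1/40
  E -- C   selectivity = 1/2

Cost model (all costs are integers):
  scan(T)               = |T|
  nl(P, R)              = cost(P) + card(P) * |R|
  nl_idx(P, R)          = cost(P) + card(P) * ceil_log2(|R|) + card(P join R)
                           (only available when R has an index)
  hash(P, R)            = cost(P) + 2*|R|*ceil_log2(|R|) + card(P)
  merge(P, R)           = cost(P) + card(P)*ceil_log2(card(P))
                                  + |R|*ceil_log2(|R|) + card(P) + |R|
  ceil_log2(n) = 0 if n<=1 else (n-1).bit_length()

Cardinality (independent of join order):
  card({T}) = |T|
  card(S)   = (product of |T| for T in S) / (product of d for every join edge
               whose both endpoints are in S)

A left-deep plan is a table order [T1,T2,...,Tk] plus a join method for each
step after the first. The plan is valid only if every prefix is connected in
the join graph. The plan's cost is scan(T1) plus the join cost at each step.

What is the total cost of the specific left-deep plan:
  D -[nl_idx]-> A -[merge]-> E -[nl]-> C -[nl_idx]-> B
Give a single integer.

799400

step 1: scan D: cost=250, card=250
step 2: join A via nl_idx
    card(P join A) = 250*120/(25) = 1200
    cost = 250 + 250*7 + 1200 = 3200
step 3: join E via merge
    card(P join E) = 1200*200/(200) = 1200
    cost = 3200 + 1200*11 + 200*8 + 1200 + 200 = 19400
step 4: join C via nl
    card(P join C) = 1200*80/(2) = 48000
    cost = 19400 + 1200*80 = 115400
step 5: join B via nl_idx
    card(P join B) = 48000*250/(40) = 300000
    cost = 115400 + 48000*8 + 300000 = 799400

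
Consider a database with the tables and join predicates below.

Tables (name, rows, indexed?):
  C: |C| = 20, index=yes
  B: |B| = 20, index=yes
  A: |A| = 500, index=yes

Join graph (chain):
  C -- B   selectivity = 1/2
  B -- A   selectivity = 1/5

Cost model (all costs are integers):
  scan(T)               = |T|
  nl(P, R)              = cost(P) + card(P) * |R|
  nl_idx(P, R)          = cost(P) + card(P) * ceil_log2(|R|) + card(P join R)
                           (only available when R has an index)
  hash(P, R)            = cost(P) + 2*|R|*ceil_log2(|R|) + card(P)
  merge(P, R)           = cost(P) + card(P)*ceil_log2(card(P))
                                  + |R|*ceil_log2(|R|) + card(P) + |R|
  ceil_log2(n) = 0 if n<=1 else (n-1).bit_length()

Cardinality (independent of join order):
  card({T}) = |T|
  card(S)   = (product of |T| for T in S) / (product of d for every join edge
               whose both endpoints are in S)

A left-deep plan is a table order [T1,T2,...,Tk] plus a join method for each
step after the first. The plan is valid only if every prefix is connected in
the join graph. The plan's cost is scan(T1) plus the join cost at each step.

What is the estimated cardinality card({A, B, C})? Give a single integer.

Tables in S: A(500), B(20), C(20)
Edges inside S: C-B(d=2), B-A(d=5)
numerator = 500 * 20 * 20 = 200000
denominator = 2 * 5 = 10
card(S) = 200000 / 10 = 20000

20000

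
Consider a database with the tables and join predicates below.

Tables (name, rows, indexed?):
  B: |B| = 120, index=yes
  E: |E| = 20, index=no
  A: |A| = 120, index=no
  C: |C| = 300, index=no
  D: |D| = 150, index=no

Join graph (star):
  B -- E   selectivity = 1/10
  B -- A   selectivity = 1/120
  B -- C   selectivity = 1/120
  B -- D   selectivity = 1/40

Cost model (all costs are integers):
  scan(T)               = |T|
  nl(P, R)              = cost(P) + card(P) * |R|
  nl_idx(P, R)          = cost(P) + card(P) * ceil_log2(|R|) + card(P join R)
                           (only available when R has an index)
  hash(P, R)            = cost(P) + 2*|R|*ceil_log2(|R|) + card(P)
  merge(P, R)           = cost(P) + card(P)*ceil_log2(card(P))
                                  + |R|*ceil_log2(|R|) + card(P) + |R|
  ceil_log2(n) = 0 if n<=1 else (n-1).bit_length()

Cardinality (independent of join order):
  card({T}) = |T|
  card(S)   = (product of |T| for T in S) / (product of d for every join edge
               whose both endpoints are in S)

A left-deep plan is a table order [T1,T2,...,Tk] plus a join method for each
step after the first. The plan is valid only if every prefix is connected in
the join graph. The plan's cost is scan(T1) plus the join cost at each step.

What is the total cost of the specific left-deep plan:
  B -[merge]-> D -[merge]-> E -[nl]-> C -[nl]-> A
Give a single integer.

547050

step 1: scan B: cost=120, card=120
step 2: join D via merge
    card(P join D) = 120*150/(40) = 450
    cost = 120 + 120*7 + 150*8 + 120 + 150 = 2430
step 3: join E via merge
    card(P join E) = 450*20/(10) = 900
    cost = 2430 + 450*9 + 20*5 + 450 + 20 = 7050
step 4: join C via nl
    card(P join C) = 900*300/(120) = 2250
    cost = 7050 + 900*300 = 277050
step 5: join A via nl
    card(P join A) = 2250*120/(120) = 2250
    cost = 277050 + 2250*120 = 547050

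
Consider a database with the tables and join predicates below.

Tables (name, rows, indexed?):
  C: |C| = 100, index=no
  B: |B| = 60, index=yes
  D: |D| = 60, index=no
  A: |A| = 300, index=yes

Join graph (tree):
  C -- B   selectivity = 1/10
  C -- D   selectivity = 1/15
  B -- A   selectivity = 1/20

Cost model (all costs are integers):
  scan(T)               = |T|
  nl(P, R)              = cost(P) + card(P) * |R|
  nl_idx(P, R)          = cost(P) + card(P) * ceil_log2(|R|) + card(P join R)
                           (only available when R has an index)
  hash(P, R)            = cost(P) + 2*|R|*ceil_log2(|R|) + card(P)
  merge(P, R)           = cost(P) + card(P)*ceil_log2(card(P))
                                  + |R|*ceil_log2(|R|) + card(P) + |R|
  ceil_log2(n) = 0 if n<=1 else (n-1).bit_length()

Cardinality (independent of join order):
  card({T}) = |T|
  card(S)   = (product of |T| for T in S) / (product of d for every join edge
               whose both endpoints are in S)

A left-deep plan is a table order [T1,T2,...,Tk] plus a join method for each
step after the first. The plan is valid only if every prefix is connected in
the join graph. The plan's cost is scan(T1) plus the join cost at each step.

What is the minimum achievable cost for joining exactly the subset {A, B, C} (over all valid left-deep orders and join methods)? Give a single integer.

3620

Selinger DP over subsets of {A,B,C}:
  {C}: scan cost=100, card=100
  {B}: scan cost=60, card=60
  {A}: scan cost=300, card=300
  {BC}: card=600; try (B,hash)→920, (C,merge)→1280, (B,nl_idx)→1300, (B,merge)→1320, (C,hash)→1520, (C,nl)→6060 …(+1); best=920 via (B,hash)
  {AB}: card=900; try (B,hash)→1320, (A,nl_idx)→1500, (B,nl_idx)→3000, (A,merge)→3480, (B,merge)→3720, (A,hash)→5520 …(+2); best=1320 via (B,hash)
  {ABC}: card=9000; try (C,hash)→3620, (A,hash)→6920, (A,merge)→10520, (C,merge)→12020, (A,nl_idx)→15320, (C,nl)→91320 …(+1); best=3620 via (C,hash)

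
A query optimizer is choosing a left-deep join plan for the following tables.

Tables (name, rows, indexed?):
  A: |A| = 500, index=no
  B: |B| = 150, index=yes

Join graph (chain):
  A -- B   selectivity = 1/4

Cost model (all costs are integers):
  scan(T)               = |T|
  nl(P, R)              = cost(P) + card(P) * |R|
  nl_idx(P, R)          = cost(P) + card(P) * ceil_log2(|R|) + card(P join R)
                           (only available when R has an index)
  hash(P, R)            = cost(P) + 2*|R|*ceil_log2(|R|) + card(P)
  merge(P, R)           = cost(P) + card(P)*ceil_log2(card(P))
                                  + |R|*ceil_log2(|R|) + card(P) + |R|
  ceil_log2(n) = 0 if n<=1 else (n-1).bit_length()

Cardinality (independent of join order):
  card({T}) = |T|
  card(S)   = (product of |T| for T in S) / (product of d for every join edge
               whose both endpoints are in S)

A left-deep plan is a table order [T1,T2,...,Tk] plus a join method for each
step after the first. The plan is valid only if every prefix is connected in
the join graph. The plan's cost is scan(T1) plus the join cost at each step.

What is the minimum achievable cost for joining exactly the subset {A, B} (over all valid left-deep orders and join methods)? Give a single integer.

Selinger DP over subsets of {A,B}:
  {A}: scan cost=500, card=500
  {B}: scan cost=150, card=150
  {AB}: card=18750; try (B,hash)→3400, (A,merge)→6500, (B,merge)→6850, (A,hash)→9300, (B,nl_idx)→23250, (A,nl)→75150 …(+1); best=3400 via (B,hash)

3400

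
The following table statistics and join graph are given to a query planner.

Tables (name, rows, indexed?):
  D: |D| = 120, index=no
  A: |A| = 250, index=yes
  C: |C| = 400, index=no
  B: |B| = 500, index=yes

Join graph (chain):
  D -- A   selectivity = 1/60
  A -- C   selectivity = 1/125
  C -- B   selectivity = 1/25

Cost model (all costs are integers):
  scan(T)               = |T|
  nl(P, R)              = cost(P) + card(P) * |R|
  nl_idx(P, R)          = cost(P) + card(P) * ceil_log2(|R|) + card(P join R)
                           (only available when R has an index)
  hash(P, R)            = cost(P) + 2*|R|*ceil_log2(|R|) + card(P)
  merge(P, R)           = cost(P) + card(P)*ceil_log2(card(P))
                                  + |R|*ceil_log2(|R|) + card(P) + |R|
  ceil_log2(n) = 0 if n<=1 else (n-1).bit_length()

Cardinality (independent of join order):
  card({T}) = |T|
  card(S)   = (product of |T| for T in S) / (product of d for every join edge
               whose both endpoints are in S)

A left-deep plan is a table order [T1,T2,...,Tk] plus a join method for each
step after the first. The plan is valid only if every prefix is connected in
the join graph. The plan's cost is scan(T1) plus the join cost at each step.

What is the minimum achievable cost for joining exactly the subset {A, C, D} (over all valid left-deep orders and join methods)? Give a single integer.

6880

Selinger DP over subsets of {A,C,D}:
  {D}: scan cost=120, card=120
  {A}: scan cost=250, card=250
  {C}: scan cost=400, card=400
  {AD}: card=500; try (A,nl_idx)→1580, (D,hash)→2180, (A,merge)→3330, (D,merge)→3460, (A,hash)→4240, (A,nl)→30120 …(+1); best=1580 via (A,nl_idx)
  {AC}: card=800; try (A,nl_idx)→4400, (A,hash)→4800, (C,merge)→6500, (A,merge)→6650, (C,hash)→7700, (C,nl)→100250 …(+1); best=4400 via (A,nl_idx)
  {ACD}: card=1600; try (D,hash)→6880, (C,hash)→9280, (C,merge)→10580, (D,merge)→14160, (D,nl)→100400, (C,nl)→201580; best=6880 via (D,hash)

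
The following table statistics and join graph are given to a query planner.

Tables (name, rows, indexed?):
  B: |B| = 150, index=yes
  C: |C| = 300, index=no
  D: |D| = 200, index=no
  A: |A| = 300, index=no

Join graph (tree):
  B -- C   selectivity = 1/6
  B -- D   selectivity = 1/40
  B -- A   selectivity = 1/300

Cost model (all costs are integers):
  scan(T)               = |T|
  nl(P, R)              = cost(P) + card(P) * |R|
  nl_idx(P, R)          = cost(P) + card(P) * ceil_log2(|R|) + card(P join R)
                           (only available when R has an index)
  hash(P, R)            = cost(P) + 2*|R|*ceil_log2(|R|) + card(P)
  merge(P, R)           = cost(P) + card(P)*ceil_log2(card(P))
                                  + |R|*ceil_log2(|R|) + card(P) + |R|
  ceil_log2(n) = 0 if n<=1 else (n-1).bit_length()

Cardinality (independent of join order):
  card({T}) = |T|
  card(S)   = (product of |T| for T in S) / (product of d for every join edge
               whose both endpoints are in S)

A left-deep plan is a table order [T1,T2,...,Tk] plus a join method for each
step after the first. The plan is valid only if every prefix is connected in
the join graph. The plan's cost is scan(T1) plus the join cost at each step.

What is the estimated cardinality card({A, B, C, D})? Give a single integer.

37500

Tables in S: A(300), B(150), C(300), D(200)
Edges inside S: B-C(d=6), B-D(d=40), B-A(d=300)
numerator = 300 * 150 * 300 * 200 = 2700000000
denominator = 6 * 40 * 300 = 72000
card(S) = 2700000000 / 72000 = 37500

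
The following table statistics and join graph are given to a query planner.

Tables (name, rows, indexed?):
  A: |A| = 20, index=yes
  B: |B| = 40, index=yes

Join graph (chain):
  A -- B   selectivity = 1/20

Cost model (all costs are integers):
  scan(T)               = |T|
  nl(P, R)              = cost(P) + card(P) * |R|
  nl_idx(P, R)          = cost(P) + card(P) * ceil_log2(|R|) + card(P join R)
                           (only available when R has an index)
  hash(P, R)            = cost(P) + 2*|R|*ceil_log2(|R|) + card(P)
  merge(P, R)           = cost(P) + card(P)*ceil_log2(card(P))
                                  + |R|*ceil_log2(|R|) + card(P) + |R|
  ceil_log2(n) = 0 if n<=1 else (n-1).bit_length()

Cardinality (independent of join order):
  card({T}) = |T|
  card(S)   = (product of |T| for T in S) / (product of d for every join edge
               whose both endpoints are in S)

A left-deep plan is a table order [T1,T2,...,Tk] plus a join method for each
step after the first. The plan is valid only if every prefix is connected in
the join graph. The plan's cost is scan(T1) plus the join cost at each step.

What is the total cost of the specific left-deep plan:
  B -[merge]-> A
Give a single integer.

440

step 1: scan B: cost=40, card=40
step 2: join A via merge
    card(P join A) = 40*20/(20) = 40
    cost = 40 + 40*6 + 20*5 + 40 + 20 = 440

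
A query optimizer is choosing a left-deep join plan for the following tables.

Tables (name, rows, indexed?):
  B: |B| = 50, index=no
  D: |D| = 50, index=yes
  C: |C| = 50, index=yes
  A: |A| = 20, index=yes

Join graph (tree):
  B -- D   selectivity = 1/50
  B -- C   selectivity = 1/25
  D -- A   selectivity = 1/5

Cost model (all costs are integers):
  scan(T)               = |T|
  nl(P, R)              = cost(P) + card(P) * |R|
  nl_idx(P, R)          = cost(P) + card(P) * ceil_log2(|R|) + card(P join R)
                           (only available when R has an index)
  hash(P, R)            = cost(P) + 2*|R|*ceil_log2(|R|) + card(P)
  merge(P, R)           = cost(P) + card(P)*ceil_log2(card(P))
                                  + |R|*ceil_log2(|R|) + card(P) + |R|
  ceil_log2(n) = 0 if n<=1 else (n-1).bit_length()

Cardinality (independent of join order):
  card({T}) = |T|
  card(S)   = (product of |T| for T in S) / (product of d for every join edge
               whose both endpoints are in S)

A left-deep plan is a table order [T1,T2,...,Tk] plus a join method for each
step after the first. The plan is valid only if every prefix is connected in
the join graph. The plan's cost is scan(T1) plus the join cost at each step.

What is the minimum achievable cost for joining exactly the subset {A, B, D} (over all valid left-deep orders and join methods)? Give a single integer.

650

Selinger DP over subsets of {A,B,D}:
  {B}: scan cost=50, card=50
  {D}: scan cost=50, card=50
  {A}: scan cost=20, card=20
  {BD}: card=50; try (D,nl_idx)→400, (D,hash)→700, (B,hash)→700, (D,merge)→750, (B,merge)→750, (D,nl)→2550 …(+1); best=400 via (D,nl_idx)
  {AD}: card=200; try (A,hash)→300, (D,nl_idx)→340, (D,merge)→490, (A,nl_idx)→500, (A,merge)→520, (D,hash)→640 …(+2); best=300 via (A,hash)
  {ABD}: card=200; try (A,hash)→650, (A,nl_idx)→850, (A,merge)→870, (B,hash)→1100, (A,nl)→1400, (B,merge)→2450 …(+1); best=650 via (A,hash)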